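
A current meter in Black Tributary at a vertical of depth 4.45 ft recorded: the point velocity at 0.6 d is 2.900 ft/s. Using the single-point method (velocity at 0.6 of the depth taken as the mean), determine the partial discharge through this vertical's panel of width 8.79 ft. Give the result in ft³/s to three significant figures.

v̄ = v₀.₆ = 2.900 ft/s
q = v̄ × d × w = 2.900 × 4.45 × 8.79 = 113.4 ft³/s

113 ft³/s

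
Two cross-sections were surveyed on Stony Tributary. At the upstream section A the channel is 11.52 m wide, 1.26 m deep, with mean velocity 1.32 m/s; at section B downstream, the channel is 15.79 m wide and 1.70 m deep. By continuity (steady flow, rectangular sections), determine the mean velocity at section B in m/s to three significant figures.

Q = A₁V₁ = (11.52×1.26) × 1.32 = 19.16 m³/s
A₂ = 15.79 × 1.70 = 26.84 m²
V₂ = Q/A₂ = 19.16/26.84 = 0.7138 m/s

0.714 m/s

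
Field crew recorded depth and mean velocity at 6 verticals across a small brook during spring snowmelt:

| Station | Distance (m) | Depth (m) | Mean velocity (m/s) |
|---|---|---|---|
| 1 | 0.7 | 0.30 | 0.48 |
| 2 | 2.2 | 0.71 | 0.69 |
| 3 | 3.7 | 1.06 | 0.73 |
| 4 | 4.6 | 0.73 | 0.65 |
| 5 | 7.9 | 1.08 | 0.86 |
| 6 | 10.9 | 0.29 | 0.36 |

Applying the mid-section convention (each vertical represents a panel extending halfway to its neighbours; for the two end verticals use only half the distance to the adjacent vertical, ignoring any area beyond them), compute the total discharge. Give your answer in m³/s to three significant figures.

w_1 = (2.2 − 0.7)/2 = 0.75 m; q_1 = 0.48 × 0.30 × 0.75 = 0.1080 m³/s
w_2 = (3.7 − 0.7)/2 = 1.5 m; q_2 = 0.69 × 0.71 × 1.5 = 0.7349 m³/s
w_3 = (4.6 − 2.2)/2 = 1.2 m; q_3 = 0.73 × 1.06 × 1.2 = 0.9286 m³/s
w_4 = (7.9 − 3.7)/2 = 2.1 m; q_4 = 0.65 × 0.73 × 2.1 = 0.9965 m³/s
w_5 = (10.9 − 4.6)/2 = 3.15 m; q_5 = 0.86 × 1.08 × 3.15 = 2.926 m³/s
w_6 = (10.9 − 7.9)/2 = 1.5 m; q_6 = 0.36 × 0.29 × 1.5 = 0.1566 m³/s
Q = Σ qᵢ = 5.850 m³/s

5.85 m³/s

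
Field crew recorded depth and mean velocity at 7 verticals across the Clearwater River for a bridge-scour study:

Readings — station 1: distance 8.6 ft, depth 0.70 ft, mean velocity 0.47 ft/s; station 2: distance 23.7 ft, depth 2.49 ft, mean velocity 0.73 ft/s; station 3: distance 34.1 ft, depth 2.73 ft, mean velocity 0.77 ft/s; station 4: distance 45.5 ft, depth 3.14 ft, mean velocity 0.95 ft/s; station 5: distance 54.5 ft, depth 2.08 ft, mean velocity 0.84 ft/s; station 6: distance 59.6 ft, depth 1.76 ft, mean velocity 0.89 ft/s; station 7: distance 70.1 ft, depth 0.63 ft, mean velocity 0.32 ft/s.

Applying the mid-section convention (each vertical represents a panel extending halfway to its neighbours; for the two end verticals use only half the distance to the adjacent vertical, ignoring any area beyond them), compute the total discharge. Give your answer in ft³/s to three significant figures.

w_1 = (23.7 − 8.6)/2 = 7.55 ft; q_1 = 0.47 × 0.70 × 7.55 = 2.484 ft³/s
w_2 = (34.1 − 8.6)/2 = 12.75 ft; q_2 = 0.73 × 2.49 × 12.75 = 23.18 ft³/s
w_3 = (45.5 − 23.7)/2 = 10.9 ft; q_3 = 0.77 × 2.73 × 10.9 = 22.91 ft³/s
w_4 = (54.5 − 34.1)/2 = 10.2 ft; q_4 = 0.95 × 3.14 × 10.2 = 30.43 ft³/s
w_5 = (59.6 − 45.5)/2 = 7.05 ft; q_5 = 0.84 × 2.08 × 7.05 = 12.32 ft³/s
w_6 = (70.1 − 54.5)/2 = 7.8 ft; q_6 = 0.89 × 1.76 × 7.8 = 12.22 ft³/s
w_7 = (70.1 − 59.6)/2 = 5.25 ft; q_7 = 0.32 × 0.63 × 5.25 = 1.058 ft³/s
Q = Σ qᵢ = 104.6 ft³/s

105 ft³/s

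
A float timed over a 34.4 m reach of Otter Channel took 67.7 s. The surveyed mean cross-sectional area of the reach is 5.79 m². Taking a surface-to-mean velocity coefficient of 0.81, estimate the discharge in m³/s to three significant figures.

v_surface = L / t̄ = 34.4 / 67.7 = 0.5081 m/s
v_mean = 0.81 × 0.5081 = 0.4116 m/s
Q = A × v_mean = 5.79 × 0.4116 = 2.383 m³/s

2.38 m³/s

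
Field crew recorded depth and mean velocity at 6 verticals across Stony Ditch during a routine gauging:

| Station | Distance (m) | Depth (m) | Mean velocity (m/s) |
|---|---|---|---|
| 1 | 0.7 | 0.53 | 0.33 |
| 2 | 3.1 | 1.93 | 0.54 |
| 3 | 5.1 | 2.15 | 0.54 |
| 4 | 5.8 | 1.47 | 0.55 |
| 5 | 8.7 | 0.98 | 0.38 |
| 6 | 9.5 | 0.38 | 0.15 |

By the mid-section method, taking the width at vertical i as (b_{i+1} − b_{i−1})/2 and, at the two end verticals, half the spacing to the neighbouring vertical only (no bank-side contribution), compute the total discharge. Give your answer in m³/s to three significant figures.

w_1 = (3.1 − 0.7)/2 = 1.2 m; q_1 = 0.33 × 0.53 × 1.2 = 0.2099 m³/s
w_2 = (5.1 − 0.7)/2 = 2.2 m; q_2 = 0.54 × 1.93 × 2.2 = 2.293 m³/s
w_3 = (5.8 − 3.1)/2 = 1.35 m; q_3 = 0.54 × 2.15 × 1.35 = 1.567 m³/s
w_4 = (8.7 − 5.1)/2 = 1.8 m; q_4 = 0.55 × 1.47 × 1.8 = 1.455 m³/s
w_5 = (9.5 − 5.8)/2 = 1.85 m; q_5 = 0.38 × 0.98 × 1.85 = 0.6889 m³/s
w_6 = (9.5 − 8.7)/2 = 0.4 m; q_6 = 0.15 × 0.38 × 0.4 = 0.02280 m³/s
Q = Σ qᵢ = 6.237 m³/s

6.24 m³/s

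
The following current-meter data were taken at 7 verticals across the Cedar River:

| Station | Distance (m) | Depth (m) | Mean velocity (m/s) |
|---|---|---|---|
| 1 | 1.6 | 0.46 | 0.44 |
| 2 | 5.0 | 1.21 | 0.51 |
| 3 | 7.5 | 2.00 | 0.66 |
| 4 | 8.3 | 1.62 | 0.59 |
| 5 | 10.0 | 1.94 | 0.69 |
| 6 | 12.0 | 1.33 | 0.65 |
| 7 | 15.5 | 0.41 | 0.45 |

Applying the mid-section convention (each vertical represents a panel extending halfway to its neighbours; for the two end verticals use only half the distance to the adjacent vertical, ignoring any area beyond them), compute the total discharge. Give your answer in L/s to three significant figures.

10700 L/s

w_1 = (5.0 − 1.6)/2 = 1.7 m; q_1 = 0.44 × 0.46 × 1.7 = 0.3441 m³/s
w_2 = (7.5 − 1.6)/2 = 2.95 m; q_2 = 0.51 × 1.21 × 2.95 = 1.820 m³/s
w_3 = (8.3 − 5.0)/2 = 1.65 m; q_3 = 0.66 × 2.00 × 1.65 = 2.178 m³/s
w_4 = (10.0 − 7.5)/2 = 1.25 m; q_4 = 0.59 × 1.62 × 1.25 = 1.195 m³/s
w_5 = (12.0 − 8.3)/2 = 1.85 m; q_5 = 0.69 × 1.94 × 1.85 = 2.476 m³/s
w_6 = (15.5 − 10.0)/2 = 2.75 m; q_6 = 0.65 × 1.33 × 2.75 = 2.377 m³/s
w_7 = (15.5 − 12.0)/2 = 1.75 m; q_7 = 0.45 × 0.41 × 1.75 = 0.3229 m³/s
Q = Σ qᵢ = 10.71 m³/s
= 10.71 × 1000 = 10710 L/s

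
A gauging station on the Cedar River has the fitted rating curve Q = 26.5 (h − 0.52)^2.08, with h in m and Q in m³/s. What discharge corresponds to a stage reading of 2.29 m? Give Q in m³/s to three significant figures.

Q = 26.5 × (2.29 − 0.52)^2.08 = 26.5 × 1.77^2.08 = 86.90 m³/s

86.9 m³/s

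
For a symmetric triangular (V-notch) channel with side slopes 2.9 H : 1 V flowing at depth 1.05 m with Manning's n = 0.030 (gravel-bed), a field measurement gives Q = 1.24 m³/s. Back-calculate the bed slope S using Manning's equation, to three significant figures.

0.000344

A = z·y² = 2.9×1.05² = 3.197 m²
P = 2y√(1+z²) = 2×1.05×√(1+2.9²) = 6.442 m
R = A/P = 3.197/6.442 = 0.4963 m
S = (Q·n / (1·A·R^(2/3)))² = (1.24×0.030 / (1×3.197×0.6269))² = 0.0003445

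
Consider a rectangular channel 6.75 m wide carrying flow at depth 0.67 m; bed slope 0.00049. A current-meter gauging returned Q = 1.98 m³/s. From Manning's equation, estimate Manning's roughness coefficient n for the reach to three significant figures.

0.0343

A = b·y = 6.75 × 0.67 = 4.523 m²
P = b + 2y = 6.75 + 2×0.67 = 8.090 m
R = A/P = 4.523/8.090 = 0.5590 m
n = (1/Q)·A·R^(2/3)·S^(1/2) = (1/1.98) × 4.523 × 0.6786 × 0.02214 = 0.03431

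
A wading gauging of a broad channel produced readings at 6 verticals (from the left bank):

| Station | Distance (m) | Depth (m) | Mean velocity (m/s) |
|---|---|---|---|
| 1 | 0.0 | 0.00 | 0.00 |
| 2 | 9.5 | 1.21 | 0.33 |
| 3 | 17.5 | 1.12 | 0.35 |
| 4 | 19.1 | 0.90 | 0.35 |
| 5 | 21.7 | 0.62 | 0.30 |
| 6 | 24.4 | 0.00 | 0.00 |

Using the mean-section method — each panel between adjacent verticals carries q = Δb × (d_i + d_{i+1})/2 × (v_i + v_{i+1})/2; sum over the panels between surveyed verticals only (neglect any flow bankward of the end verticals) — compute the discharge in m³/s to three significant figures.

5.45 m³/s

Panel 1-2: Δb = 9.5 m, d̄ = (0.00+1.21)/2 = 0.605, v̄ = (0.00+0.33)/2 = 0.165 → q = 9.5×0.605×0.165 = 0.9483 m³/s
Panel 2-3: Δb = 8 m, d̄ = (1.21+1.12)/2 = 1.165, v̄ = (0.33+0.35)/2 = 0.34 → q = 8×1.165×0.34 = 3.169 m³/s
Panel 3-4: Δb = 1.6 m, d̄ = (1.12+0.90)/2 = 1.01, v̄ = (0.35+0.35)/2 = 0.35 → q = 1.6×1.01×0.35 = 0.5656 m³/s
Panel 4-5: Δb = 2.6 m, d̄ = (0.90+0.62)/2 = 0.76, v̄ = (0.35+0.30)/2 = 0.325 → q = 2.6×0.76×0.325 = 0.6422 m³/s
Panel 5-6: Δb = 2.7 m, d̄ = (0.62+0.00)/2 = 0.31, v̄ = (0.30+0.00)/2 = 0.15 → q = 2.7×0.31×0.15 = 0.1256 m³/s
Q = Σ q = 5.450 m³/s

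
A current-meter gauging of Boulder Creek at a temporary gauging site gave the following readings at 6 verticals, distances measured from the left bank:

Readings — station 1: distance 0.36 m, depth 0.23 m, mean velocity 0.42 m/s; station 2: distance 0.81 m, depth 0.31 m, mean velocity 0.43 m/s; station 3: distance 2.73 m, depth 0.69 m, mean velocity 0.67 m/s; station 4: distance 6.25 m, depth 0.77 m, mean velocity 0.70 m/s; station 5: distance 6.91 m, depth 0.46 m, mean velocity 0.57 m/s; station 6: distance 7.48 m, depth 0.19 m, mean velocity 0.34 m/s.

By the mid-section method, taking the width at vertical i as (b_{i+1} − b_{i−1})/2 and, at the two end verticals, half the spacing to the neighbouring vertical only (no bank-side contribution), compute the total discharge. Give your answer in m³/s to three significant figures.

2.74 m³/s

w_1 = (0.81 − 0.36)/2 = 0.225 m; q_1 = 0.42 × 0.23 × 0.225 = 0.02174 m³/s
w_2 = (2.73 − 0.36)/2 = 1.185 m; q_2 = 0.43 × 0.31 × 1.185 = 0.1580 m³/s
w_3 = (6.25 − 0.81)/2 = 2.72 m; q_3 = 0.67 × 0.69 × 2.72 = 1.257 m³/s
w_4 = (6.91 − 2.73)/2 = 2.09 m; q_4 = 0.70 × 0.77 × 2.09 = 1.127 m³/s
w_5 = (7.48 − 6.25)/2 = 0.615 m; q_5 = 0.57 × 0.46 × 0.615 = 0.1613 m³/s
w_6 = (7.48 − 6.91)/2 = 0.285 m; q_6 = 0.34 × 0.19 × 0.285 = 0.01841 m³/s
Q = Σ qᵢ = 2.743 m³/s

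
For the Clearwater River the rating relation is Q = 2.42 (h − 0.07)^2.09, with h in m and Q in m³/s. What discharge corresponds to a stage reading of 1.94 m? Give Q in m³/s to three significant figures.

Q = 2.42 × (1.94 − 0.07)^2.09 = 2.42 × 1.87^2.09 = 8.953 m³/s

8.95 m³/s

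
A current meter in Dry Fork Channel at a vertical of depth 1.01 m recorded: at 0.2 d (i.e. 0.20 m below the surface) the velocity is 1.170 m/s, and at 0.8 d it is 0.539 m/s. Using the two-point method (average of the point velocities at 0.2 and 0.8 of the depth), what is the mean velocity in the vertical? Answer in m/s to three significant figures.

v̄ = (1.170 + 0.539) / 2 = 0.8545 m/s

0.855 m/s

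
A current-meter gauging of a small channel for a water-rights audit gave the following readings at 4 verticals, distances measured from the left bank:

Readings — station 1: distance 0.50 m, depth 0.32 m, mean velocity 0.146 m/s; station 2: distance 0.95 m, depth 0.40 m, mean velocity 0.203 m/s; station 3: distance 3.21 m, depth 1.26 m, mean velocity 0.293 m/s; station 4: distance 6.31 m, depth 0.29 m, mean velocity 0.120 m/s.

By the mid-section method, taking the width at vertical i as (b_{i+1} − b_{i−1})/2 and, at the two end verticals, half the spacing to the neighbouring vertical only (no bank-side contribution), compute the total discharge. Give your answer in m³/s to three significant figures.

w_1 = (0.95 − 0.50)/2 = 0.225 m; q_1 = 0.146 × 0.32 × 0.225 = 0.01051 m³/s
w_2 = (3.21 − 0.50)/2 = 1.355 m; q_2 = 0.203 × 0.40 × 1.355 = 0.1100 m³/s
w_3 = (6.31 − 0.95)/2 = 2.68 m; q_3 = 0.293 × 1.26 × 2.68 = 0.9894 m³/s
w_4 = (6.31 − 3.21)/2 = 1.55 m; q_4 = 0.120 × 0.29 × 1.55 = 0.05394 m³/s
Q = Σ qᵢ = 1.164 m³/s

1.16 m³/s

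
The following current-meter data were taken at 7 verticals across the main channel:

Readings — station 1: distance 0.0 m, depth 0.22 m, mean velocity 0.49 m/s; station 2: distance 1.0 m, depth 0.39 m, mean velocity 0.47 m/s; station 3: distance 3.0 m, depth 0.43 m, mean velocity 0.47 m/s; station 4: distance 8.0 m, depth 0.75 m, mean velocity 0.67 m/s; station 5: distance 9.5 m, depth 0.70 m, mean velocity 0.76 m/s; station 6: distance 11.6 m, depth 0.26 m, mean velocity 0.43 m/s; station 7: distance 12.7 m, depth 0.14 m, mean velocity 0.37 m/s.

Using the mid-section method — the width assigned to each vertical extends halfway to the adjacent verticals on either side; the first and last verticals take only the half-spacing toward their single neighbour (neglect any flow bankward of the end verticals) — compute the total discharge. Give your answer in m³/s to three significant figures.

3.83 m³/s

w_1 = (1.0 − 0.0)/2 = 0.5 m; q_1 = 0.49 × 0.22 × 0.5 = 0.05390 m³/s
w_2 = (3.0 − 0.0)/2 = 1.5 m; q_2 = 0.47 × 0.39 × 1.5 = 0.2750 m³/s
w_3 = (8.0 − 1.0)/2 = 3.5 m; q_3 = 0.47 × 0.43 × 3.5 = 0.7074 m³/s
w_4 = (9.5 − 3.0)/2 = 3.25 m; q_4 = 0.67 × 0.75 × 3.25 = 1.633 m³/s
w_5 = (11.6 − 8.0)/2 = 1.8 m; q_5 = 0.76 × 0.70 × 1.8 = 0.9576 m³/s
w_6 = (12.7 − 9.5)/2 = 1.6 m; q_6 = 0.43 × 0.26 × 1.6 = 0.1789 m³/s
w_7 = (12.7 − 11.6)/2 = 0.55 m; q_7 = 0.37 × 0.14 × 0.55 = 0.02849 m³/s
Q = Σ qᵢ = 3.834 m³/s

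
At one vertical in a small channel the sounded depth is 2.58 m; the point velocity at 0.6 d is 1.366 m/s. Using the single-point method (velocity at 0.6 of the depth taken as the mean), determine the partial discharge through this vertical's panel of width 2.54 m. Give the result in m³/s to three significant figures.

v̄ = v₀.₆ = 1.366 m/s
q = v̄ × d × w = 1.366 × 2.58 × 2.54 = 8.952 m³/s

8.95 m³/s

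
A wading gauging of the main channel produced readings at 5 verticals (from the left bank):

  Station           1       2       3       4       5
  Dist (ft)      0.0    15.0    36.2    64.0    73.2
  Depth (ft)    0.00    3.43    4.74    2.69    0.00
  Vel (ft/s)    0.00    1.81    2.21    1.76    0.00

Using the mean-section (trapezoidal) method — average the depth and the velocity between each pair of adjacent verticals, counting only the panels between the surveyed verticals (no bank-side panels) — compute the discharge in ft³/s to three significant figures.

413 ft³/s

Panel 1-2: Δb = 15 ft, d̄ = (0.00+3.43)/2 = 1.715, v̄ = (0.00+1.81)/2 = 0.905 → q = 15×1.715×0.905 = 23.28 ft³/s
Panel 2-3: Δb = 21.2 ft, d̄ = (3.43+4.74)/2 = 4.085, v̄ = (1.81+2.21)/2 = 2.01 → q = 21.2×4.085×2.01 = 174.1 ft³/s
Panel 3-4: Δb = 27.8 ft, d̄ = (4.74+2.69)/2 = 3.715, v̄ = (2.21+1.76)/2 = 1.985 → q = 27.8×3.715×1.985 = 205.0 ft³/s
Panel 4-5: Δb = 9.2 ft, d̄ = (2.69+0.00)/2 = 1.345, v̄ = (1.76+0.00)/2 = 0.88 → q = 9.2×1.345×0.88 = 10.89 ft³/s
Q = Σ q = 413.2 ft³/s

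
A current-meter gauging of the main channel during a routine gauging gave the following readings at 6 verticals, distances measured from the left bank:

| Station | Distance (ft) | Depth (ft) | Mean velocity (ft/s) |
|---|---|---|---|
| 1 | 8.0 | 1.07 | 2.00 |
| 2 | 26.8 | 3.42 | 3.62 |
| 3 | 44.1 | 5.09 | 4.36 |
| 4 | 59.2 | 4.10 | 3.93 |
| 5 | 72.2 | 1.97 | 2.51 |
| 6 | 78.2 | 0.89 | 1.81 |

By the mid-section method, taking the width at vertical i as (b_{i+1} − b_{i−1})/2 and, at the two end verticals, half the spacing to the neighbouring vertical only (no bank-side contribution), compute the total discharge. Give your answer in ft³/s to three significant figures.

881 ft³/s

w_1 = (26.8 − 8.0)/2 = 9.4 ft; q_1 = 2.00 × 1.07 × 9.4 = 20.12 ft³/s
w_2 = (44.1 − 8.0)/2 = 18.05 ft; q_2 = 3.62 × 3.42 × 18.05 = 223.5 ft³/s
w_3 = (59.2 − 26.8)/2 = 16.2 ft; q_3 = 4.36 × 5.09 × 16.2 = 359.5 ft³/s
w_4 = (72.2 − 44.1)/2 = 14.05 ft; q_4 = 3.93 × 4.10 × 14.05 = 226.4 ft³/s
w_5 = (78.2 − 59.2)/2 = 9.5 ft; q_5 = 2.51 × 1.97 × 9.5 = 46.97 ft³/s
w_6 = (78.2 − 72.2)/2 = 3 ft; q_6 = 1.81 × 0.89 × 3 = 4.833 ft³/s
Q = Σ qᵢ = 881.3 ft³/s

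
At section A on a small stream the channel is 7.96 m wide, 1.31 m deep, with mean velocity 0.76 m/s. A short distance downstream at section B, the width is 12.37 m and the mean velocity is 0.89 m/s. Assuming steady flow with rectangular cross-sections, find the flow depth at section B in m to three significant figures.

Q = A₁V₁ = (7.96×1.31) × 0.76 = 7.925 m³/s
d₂ = Q/(b₂ V₂) = 7.925/(12.37×0.89) = 0.7198 m

0.720 m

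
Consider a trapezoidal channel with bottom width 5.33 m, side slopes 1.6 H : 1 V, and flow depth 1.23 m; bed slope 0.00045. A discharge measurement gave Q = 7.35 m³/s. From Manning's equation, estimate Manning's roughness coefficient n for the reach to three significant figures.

0.0242

A = (b + z·y)·y = (5.33 + 1.6×1.23)×1.23 = 8.977 m²
P = b + 2y√(1+z²) = 5.33 + 2×1.23×√(1+1.6²) = 9.972 m
R = A/P = 8.977/9.972 = 0.9002 m
n = (1/Q)·A·R^(2/3)·S^(1/2) = (1/7.35) × 8.977 × 0.9323 × 0.02121 = 0.02415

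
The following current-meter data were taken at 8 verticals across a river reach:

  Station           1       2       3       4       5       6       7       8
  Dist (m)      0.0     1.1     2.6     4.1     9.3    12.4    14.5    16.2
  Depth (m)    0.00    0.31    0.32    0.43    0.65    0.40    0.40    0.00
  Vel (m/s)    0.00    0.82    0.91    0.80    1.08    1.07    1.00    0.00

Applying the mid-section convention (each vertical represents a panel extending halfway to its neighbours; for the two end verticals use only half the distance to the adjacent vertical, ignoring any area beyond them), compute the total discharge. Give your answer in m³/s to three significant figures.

w_2 = (2.6 − 0.0)/2 = 1.3 m; q_2 = 0.82 × 0.31 × 1.3 = 0.3305 m³/s
w_3 = (4.1 − 1.1)/2 = 1.5 m; q_3 = 0.91 × 0.32 × 1.5 = 0.4368 m³/s
w_4 = (9.3 − 2.6)/2 = 3.35 m; q_4 = 0.80 × 0.43 × 3.35 = 1.152 m³/s
w_5 = (12.4 − 4.1)/2 = 4.15 m; q_5 = 1.08 × 0.65 × 4.15 = 2.913 m³/s
w_6 = (14.5 − 9.3)/2 = 2.6 m; q_6 = 1.07 × 0.40 × 2.6 = 1.113 m³/s
w_7 = (16.2 − 12.4)/2 = 1.9 m; q_7 = 1.00 × 0.40 × 1.9 = 0.7600 m³/s
Stations 1, 8 contribute zero (depth or velocity is 0).
Q = Σ qᵢ = 6.706 m³/s

6.71 m³/s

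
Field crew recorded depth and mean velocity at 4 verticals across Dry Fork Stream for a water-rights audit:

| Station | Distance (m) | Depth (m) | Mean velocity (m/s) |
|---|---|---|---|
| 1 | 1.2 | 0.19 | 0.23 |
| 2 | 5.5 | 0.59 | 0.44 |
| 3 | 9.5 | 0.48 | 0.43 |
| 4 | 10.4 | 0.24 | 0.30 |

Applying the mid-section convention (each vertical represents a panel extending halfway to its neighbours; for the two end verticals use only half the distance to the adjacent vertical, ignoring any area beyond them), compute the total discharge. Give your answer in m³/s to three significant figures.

1.71 m³/s

w_1 = (5.5 − 1.2)/2 = 2.15 m; q_1 = 0.23 × 0.19 × 2.15 = 0.09396 m³/s
w_2 = (9.5 − 1.2)/2 = 4.15 m; q_2 = 0.44 × 0.59 × 4.15 = 1.077 m³/s
w_3 = (10.4 − 5.5)/2 = 2.45 m; q_3 = 0.43 × 0.48 × 2.45 = 0.5057 m³/s
w_4 = (10.4 − 9.5)/2 = 0.45 m; q_4 = 0.30 × 0.24 × 0.45 = 0.03240 m³/s
Q = Σ qᵢ = 1.709 m³/s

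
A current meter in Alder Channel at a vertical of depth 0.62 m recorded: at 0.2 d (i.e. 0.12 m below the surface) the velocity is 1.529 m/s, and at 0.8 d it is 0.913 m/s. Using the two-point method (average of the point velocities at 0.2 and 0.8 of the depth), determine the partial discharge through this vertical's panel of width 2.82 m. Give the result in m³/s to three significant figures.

2.13 m³/s

v̄ = (1.529 + 0.913) / 2 = 1.221 m/s
q = v̄ × d × w = 1.221 × 0.62 × 2.82 = 2.135 m³/s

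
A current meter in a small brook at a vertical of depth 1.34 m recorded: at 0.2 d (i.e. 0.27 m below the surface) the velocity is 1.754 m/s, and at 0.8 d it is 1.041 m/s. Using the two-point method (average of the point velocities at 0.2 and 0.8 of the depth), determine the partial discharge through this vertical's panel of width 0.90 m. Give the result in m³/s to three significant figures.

v̄ = (1.754 + 1.041) / 2 = 1.398 m/s
q = v̄ × d × w = 1.398 × 1.34 × 0.90 = 1.685 m³/s

1.69 m³/s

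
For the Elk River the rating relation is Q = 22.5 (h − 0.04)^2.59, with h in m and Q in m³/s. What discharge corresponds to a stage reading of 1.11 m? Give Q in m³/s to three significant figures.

Q = 22.5 × (1.11 − 0.04)^2.59 = 22.5 × 1.07^2.59 = 26.81 m³/s

26.8 m³/s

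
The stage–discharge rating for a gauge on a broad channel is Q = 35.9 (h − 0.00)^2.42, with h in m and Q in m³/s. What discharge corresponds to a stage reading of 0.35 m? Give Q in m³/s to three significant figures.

Q = 35.9 × (0.35 − 0.00)^2.42 = 35.9 × 0.35^2.42 = 2.830 m³/s

2.83 m³/s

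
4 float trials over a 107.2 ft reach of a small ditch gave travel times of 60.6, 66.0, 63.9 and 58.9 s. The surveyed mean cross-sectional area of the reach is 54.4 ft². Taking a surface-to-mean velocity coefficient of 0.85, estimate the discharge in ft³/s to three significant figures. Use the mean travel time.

t̄ = (60.6 + 66.0 + 63.9 + 58.9) / 4 = 62.35 s
v_surface = L / t̄ = 107.2 / 62.35 = 1.719 ft/s
v_mean = 0.85 × 1.719 = 1.461 ft/s
Q = A × v_mean = 54.4 × 1.461 = 79.50 ft³/s

79.5 ft³/s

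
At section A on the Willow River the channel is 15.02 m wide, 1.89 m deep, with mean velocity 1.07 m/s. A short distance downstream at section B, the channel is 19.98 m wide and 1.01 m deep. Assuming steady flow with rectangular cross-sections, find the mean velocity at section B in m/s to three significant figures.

Q = A₁V₁ = (15.02×1.89) × 1.07 = 30.37 m³/s
A₂ = 19.98 × 1.01 = 20.18 m²
V₂ = Q/A₂ = 30.37/20.18 = 1.505 m/s

1.51 m/s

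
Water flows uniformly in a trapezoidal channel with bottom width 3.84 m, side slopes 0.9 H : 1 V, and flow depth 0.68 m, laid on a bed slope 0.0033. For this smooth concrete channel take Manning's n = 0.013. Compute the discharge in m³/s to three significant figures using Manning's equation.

A = (b + z·y)·y = (3.84 + 0.9×0.68)×0.68 = 3.027 m²
P = b + 2y√(1+z²) = 3.84 + 2×0.68×√(1+0.9²) = 5.670 m
R = A/P = 3.027/5.670 = 0.5340 m
Q = (1/n)·A·R^(2/3)·S^(1/2) = (1/0.013) × 3.027 × 0.5340^(2/3) × 0.0033^(1/2) = 8.805 m³/s

8.80 m³/s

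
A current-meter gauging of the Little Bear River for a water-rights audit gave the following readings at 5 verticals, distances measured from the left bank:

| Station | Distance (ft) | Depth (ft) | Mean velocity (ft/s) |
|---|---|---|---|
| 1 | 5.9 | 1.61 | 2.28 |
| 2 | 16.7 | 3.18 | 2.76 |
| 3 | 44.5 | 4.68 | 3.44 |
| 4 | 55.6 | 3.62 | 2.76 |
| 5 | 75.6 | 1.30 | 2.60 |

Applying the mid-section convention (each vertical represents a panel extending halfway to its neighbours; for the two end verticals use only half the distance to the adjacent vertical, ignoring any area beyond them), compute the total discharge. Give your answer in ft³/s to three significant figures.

692 ft³/s

w_1 = (16.7 − 5.9)/2 = 5.4 ft; q_1 = 2.28 × 1.61 × 5.4 = 19.82 ft³/s
w_2 = (44.5 − 5.9)/2 = 19.3 ft; q_2 = 2.76 × 3.18 × 19.3 = 169.4 ft³/s
w_3 = (55.6 − 16.7)/2 = 19.45 ft; q_3 = 3.44 × 4.68 × 19.45 = 313.1 ft³/s
w_4 = (75.6 − 44.5)/2 = 15.55 ft; q_4 = 2.76 × 3.62 × 15.55 = 155.4 ft³/s
w_5 = (75.6 − 55.6)/2 = 10 ft; q_5 = 2.60 × 1.30 × 10 = 33.80 ft³/s
Q = Σ qᵢ = 691.5 ft³/s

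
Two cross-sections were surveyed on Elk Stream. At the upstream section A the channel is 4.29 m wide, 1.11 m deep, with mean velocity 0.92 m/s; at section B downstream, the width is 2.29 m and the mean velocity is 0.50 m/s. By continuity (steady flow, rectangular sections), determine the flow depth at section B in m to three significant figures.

3.83 m

Q = A₁V₁ = (4.29×1.11) × 0.92 = 4.381 m³/s
d₂ = Q/(b₂ V₂) = 4.381/(2.29×0.50) = 3.826 m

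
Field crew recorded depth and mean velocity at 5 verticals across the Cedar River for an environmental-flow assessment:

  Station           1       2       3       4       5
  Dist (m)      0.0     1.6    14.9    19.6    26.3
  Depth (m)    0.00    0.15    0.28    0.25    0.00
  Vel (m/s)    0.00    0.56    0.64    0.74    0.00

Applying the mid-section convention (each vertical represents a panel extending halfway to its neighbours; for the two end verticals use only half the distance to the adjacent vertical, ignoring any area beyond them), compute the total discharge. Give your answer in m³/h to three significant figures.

w_2 = (14.9 − 0.0)/2 = 7.45 m; q_2 = 0.56 × 0.15 × 7.45 = 0.6258 m³/s
w_3 = (19.6 − 1.6)/2 = 9 m; q_3 = 0.64 × 0.28 × 9 = 1.613 m³/s
w_4 = (26.3 − 14.9)/2 = 5.7 m; q_4 = 0.74 × 0.25 × 5.7 = 1.055 m³/s
Stations 1, 5 contribute zero (depth or velocity is 0).
Q = Σ qᵢ = 3.293 m³/s
= 3.293 × 3600 = 11860 m³/h

11900 m³/h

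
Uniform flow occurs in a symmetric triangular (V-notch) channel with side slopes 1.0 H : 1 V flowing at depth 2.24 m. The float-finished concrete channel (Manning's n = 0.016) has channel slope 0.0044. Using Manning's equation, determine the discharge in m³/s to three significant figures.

A = z·y² = 1.0×2.24² = 5.018 m²
P = 2y√(1+z²) = 2×2.24×√(1+1.0²) = 6.336 m
R = A/P = 5.018/6.336 = 0.7920 m
Q = (1/n)·A·R^(2/3)·S^(1/2) = (1/0.016) × 5.018 × 0.7920^(2/3) × 0.0044^(1/2) = 17.81 m³/s

17.8 m³/s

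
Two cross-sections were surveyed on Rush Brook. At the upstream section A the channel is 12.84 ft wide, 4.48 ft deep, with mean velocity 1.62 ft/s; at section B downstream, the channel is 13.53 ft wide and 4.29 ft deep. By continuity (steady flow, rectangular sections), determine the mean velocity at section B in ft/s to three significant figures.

Q = A₁V₁ = (12.84×4.48) × 1.62 = 93.19 ft³/s
A₂ = 13.53 × 4.29 = 58.04 ft²
V₂ = Q/A₂ = 93.19/58.04 = 1.605 ft/s

1.61 ft/s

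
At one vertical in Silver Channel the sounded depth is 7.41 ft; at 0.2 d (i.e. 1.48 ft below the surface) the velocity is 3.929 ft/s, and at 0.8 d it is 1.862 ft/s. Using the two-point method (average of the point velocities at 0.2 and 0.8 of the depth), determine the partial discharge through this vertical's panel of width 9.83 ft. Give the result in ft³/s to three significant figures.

211 ft³/s

v̄ = (3.929 + 1.862) / 2 = 2.896 ft/s
q = v̄ × d × w = 2.896 × 7.41 × 9.83 = 210.9 ft³/s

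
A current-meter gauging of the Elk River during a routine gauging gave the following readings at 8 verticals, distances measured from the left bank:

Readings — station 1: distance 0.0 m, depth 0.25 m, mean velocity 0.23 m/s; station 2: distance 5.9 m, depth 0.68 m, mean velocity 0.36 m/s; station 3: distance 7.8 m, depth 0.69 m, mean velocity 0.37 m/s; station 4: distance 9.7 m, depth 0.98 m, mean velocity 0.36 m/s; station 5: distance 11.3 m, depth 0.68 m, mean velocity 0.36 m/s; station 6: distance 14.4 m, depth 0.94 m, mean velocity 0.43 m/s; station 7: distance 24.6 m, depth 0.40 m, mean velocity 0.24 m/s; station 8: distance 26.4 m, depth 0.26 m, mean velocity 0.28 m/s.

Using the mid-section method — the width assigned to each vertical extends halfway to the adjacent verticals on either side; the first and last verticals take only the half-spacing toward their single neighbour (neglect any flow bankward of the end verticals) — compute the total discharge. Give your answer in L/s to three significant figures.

w_1 = (5.9 − 0.0)/2 = 2.95 m; q_1 = 0.23 × 0.25 × 2.95 = 0.1696 m³/s
w_2 = (7.8 − 0.0)/2 = 3.9 m; q_2 = 0.36 × 0.68 × 3.9 = 0.9547 m³/s
w_3 = (9.7 − 5.9)/2 = 1.9 m; q_3 = 0.37 × 0.69 × 1.9 = 0.4851 m³/s
w_4 = (11.3 − 7.8)/2 = 1.75 m; q_4 = 0.36 × 0.98 × 1.75 = 0.6174 m³/s
w_5 = (14.4 − 9.7)/2 = 2.35 m; q_5 = 0.36 × 0.68 × 2.35 = 0.5753 m³/s
w_6 = (24.6 − 11.3)/2 = 6.65 m; q_6 = 0.43 × 0.94 × 6.65 = 2.688 m³/s
w_7 = (26.4 − 14.4)/2 = 6 m; q_7 = 0.24 × 0.40 × 6 = 0.5760 m³/s
w_8 = (26.4 − 24.6)/2 = 0.9 m; q_8 = 0.28 × 0.26 × 0.9 = 0.06552 m³/s
Q = Σ qᵢ = 6.132 m³/s
= 6.132 × 1000 = 6132 L/s

6130 L/s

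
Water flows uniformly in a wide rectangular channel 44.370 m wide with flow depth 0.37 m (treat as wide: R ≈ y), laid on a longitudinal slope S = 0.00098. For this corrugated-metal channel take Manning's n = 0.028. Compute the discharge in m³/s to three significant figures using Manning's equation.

9.46 m³/s

A = b·y = 44.370 × 0.37 = 16.42 m²
Wide channel: R ≈ y = 0.37 m
Q = (1/n)·A·R^(2/3)·S^(1/2) = (1/0.028) × 16.42 × 0.3700^(2/3) × 0.00098^(1/2) = 9.460 m³/s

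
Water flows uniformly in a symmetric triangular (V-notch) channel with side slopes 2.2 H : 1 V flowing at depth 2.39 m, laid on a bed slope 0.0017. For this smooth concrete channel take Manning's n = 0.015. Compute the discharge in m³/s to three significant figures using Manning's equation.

36.5 m³/s

A = z·y² = 2.2×2.39² = 12.57 m²
P = 2y√(1+z²) = 2×2.39×√(1+2.2²) = 11.55 m
R = A/P = 12.57/11.55 = 1.088 m
Q = (1/n)·A·R^(2/3)·S^(1/2) = (1/0.015) × 12.57 × 1.088^(2/3) × 0.0017^(1/2) = 36.54 m³/s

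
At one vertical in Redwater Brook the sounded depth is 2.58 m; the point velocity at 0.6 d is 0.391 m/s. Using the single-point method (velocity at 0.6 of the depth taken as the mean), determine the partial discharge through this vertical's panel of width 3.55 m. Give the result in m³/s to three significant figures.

3.58 m³/s

v̄ = v₀.₆ = 0.391 m/s
q = v̄ × d × w = 0.3910 × 2.58 × 3.55 = 3.581 m³/s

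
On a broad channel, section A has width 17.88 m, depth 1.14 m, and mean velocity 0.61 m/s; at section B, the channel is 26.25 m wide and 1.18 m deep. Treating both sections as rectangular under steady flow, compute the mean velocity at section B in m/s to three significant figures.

0.401 m/s

Q = A₁V₁ = (17.88×1.14) × 0.61 = 12.43 m³/s
A₂ = 26.25 × 1.18 = 30.98 m²
V₂ = Q/A₂ = 12.43/30.98 = 0.4014 m/s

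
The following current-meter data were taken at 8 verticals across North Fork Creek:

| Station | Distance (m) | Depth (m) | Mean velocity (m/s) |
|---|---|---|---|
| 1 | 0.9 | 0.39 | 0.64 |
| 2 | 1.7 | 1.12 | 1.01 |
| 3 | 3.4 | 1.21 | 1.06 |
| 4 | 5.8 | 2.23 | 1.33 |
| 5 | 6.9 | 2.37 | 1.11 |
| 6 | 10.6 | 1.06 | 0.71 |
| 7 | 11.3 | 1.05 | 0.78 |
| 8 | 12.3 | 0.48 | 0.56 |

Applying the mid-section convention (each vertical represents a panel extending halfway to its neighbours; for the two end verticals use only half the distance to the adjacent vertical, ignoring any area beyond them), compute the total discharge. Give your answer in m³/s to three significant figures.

18.1 m³/s

w_1 = (1.7 − 0.9)/2 = 0.4 m; q_1 = 0.64 × 0.39 × 0.4 = 0.09984 m³/s
w_2 = (3.4 − 0.9)/2 = 1.25 m; q_2 = 1.01 × 1.12 × 1.25 = 1.414 m³/s
w_3 = (5.8 − 1.7)/2 = 2.05 m; q_3 = 1.06 × 1.21 × 2.05 = 2.629 m³/s
w_4 = (6.9 − 3.4)/2 = 1.75 m; q_4 = 1.33 × 2.23 × 1.75 = 5.190 m³/s
w_5 = (10.6 − 5.8)/2 = 2.4 m; q_5 = 1.11 × 2.37 × 2.4 = 6.314 m³/s
w_6 = (11.3 − 6.9)/2 = 2.2 m; q_6 = 0.71 × 1.06 × 2.2 = 1.656 m³/s
w_7 = (12.3 − 10.6)/2 = 0.85 m; q_7 = 0.78 × 1.05 × 0.85 = 0.6962 m³/s
w_8 = (12.3 − 11.3)/2 = 0.5 m; q_8 = 0.56 × 0.48 × 0.5 = 0.1344 m³/s
Q = Σ qᵢ = 18.13 m³/s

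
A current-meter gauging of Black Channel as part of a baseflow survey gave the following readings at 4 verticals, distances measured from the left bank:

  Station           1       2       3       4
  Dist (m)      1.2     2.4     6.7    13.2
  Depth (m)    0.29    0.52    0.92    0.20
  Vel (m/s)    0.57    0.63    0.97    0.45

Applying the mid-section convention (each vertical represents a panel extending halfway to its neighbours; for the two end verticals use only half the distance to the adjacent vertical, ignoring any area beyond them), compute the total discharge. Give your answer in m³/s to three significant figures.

w_1 = (2.4 − 1.2)/2 = 0.6 m; q_1 = 0.57 × 0.29 × 0.6 = 0.09918 m³/s
w_2 = (6.7 − 1.2)/2 = 2.75 m; q_2 = 0.63 × 0.52 × 2.75 = 0.9009 m³/s
w_3 = (13.2 − 2.4)/2 = 5.4 m; q_3 = 0.97 × 0.92 × 5.4 = 4.819 m³/s
w_4 = (13.2 − 6.7)/2 = 3.25 m; q_4 = 0.45 × 0.20 × 3.25 = 0.2925 m³/s
Q = Σ qᵢ = 6.112 m³/s

6.11 m³/s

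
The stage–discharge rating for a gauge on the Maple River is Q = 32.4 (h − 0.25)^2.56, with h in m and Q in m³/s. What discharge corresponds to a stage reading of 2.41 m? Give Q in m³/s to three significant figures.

233 m³/s

Q = 32.4 × (2.41 − 0.25)^2.56 = 32.4 × 2.16^2.56 = 232.7 m³/s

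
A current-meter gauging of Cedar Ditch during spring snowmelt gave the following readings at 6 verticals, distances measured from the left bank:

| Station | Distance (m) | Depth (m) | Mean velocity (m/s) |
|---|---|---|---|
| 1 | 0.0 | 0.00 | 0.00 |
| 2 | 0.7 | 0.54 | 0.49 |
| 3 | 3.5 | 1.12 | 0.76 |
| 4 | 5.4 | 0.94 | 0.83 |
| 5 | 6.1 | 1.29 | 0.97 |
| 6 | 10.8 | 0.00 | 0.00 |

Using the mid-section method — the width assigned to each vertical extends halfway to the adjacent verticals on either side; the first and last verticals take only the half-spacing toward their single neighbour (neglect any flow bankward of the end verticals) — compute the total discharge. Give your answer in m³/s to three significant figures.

6.86 m³/s

w_2 = (3.5 − 0.0)/2 = 1.75 m; q_2 = 0.49 × 0.54 × 1.75 = 0.4631 m³/s
w_3 = (5.4 − 0.7)/2 = 2.35 m; q_3 = 0.76 × 1.12 × 2.35 = 2.000 m³/s
w_4 = (6.1 − 3.5)/2 = 1.3 m; q_4 = 0.83 × 0.94 × 1.3 = 1.014 m³/s
w_5 = (10.8 − 5.4)/2 = 2.7 m; q_5 = 0.97 × 1.29 × 2.7 = 3.379 m³/s
Stations 1, 6 contribute zero (depth or velocity is 0).
Q = Σ qᵢ = 6.856 m³/s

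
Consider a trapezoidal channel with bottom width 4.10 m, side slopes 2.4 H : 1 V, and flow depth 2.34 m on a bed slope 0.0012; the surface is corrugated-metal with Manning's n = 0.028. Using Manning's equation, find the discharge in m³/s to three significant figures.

A = (b + z·y)·y = (4.10 + 2.4×2.34)×2.34 = 22.74 m²
P = b + 2y√(1+z²) = 4.10 + 2×2.34×√(1+2.4²) = 16.27 m
R = A/P = 22.74/16.27 = 1.398 m
Q = (1/n)·A·R^(2/3)·S^(1/2) = (1/0.028) × 22.74 × 1.398^(2/3) × 0.0012^(1/2) = 35.16 m³/s

35.2 m³/s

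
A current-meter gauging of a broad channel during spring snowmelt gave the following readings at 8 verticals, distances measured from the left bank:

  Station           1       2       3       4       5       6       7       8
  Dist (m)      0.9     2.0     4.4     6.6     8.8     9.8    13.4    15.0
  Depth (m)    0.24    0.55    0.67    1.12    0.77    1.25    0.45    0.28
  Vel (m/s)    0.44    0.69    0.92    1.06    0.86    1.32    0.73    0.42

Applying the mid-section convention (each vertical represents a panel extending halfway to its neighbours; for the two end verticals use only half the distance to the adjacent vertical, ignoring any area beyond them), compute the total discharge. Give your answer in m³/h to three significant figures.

w_1 = (2.0 − 0.9)/2 = 0.55 m; q_1 = 0.44 × 0.24 × 0.55 = 0.05808 m³/s
w_2 = (4.4 − 0.9)/2 = 1.75 m; q_2 = 0.69 × 0.55 × 1.75 = 0.6641 m³/s
w_3 = (6.6 − 2.0)/2 = 2.3 m; q_3 = 0.92 × 0.67 × 2.3 = 1.418 m³/s
w_4 = (8.8 − 4.4)/2 = 2.2 m; q_4 = 1.06 × 1.12 × 2.2 = 2.612 m³/s
w_5 = (9.8 − 6.6)/2 = 1.6 m; q_5 = 0.86 × 0.77 × 1.6 = 1.060 m³/s
w_6 = (13.4 − 8.8)/2 = 2.3 m; q_6 = 1.32 × 1.25 × 2.3 = 3.795 m³/s
w_7 = (15.0 − 9.8)/2 = 2.6 m; q_7 = 0.73 × 0.45 × 2.6 = 0.8541 m³/s
w_8 = (15.0 − 13.4)/2 = 0.8 m; q_8 = 0.42 × 0.28 × 0.8 = 0.09408 m³/s
Q = Σ qᵢ = 10.55 m³/s
= 10.55 × 3600 = 38000 m³/h

38000 m³/h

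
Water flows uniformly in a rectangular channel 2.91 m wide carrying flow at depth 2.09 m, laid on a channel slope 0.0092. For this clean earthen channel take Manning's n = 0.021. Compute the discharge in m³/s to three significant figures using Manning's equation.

25.1 m³/s

A = b·y = 2.91 × 2.09 = 6.082 m²
P = b + 2y = 2.91 + 2×2.09 = 7.090 m
R = A/P = 6.082/7.090 = 0.8578 m
Q = (1/n)·A·R^(2/3)·S^(1/2) = (1/0.021) × 6.082 × 0.8578^(2/3) × 0.0092^(1/2) = 25.08 m³/s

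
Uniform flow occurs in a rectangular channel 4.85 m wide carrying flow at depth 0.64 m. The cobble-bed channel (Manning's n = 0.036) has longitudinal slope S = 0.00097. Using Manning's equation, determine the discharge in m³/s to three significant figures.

1.71 m³/s

A = b·y = 4.85 × 0.64 = 3.104 m²
P = b + 2y = 4.85 + 2×0.64 = 6.130 m
R = A/P = 3.104/6.130 = 0.5064 m
Q = (1/n)·A·R^(2/3)·S^(1/2) = (1/0.036) × 3.104 × 0.5064^(2/3) × 0.00097^(1/2) = 1.706 m³/s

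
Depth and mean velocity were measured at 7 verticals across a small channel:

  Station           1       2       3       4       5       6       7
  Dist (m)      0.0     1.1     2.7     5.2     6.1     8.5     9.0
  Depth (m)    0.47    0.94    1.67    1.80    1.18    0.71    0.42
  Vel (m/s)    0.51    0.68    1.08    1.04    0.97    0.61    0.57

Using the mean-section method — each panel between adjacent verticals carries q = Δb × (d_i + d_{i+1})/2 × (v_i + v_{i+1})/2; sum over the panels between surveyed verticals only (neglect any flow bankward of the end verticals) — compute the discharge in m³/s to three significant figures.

10.2 m³/s

Panel 1-2: Δb = 1.1 m, d̄ = (0.47+0.94)/2 = 0.705, v̄ = (0.51+0.68)/2 = 0.595 → q = 1.1×0.705×0.595 = 0.4614 m³/s
Panel 2-3: Δb = 1.6 m, d̄ = (0.94+1.67)/2 = 1.305, v̄ = (0.68+1.08)/2 = 0.88 → q = 1.6×1.305×0.88 = 1.837 m³/s
Panel 3-4: Δb = 2.5 m, d̄ = (1.67+1.80)/2 = 1.735, v̄ = (1.08+1.04)/2 = 1.06 → q = 2.5×1.735×1.06 = 4.598 m³/s
Panel 4-5: Δb = 0.9 m, d̄ = (1.80+1.18)/2 = 1.49, v̄ = (1.04+0.97)/2 = 1.005 → q = 0.9×1.49×1.005 = 1.348 m³/s
Panel 5-6: Δb = 2.4 m, d̄ = (1.18+0.71)/2 = 0.945, v̄ = (0.97+0.61)/2 = 0.79 → q = 2.4×0.945×0.79 = 1.792 m³/s
Panel 6-7: Δb = 0.5 m, d̄ = (0.71+0.42)/2 = 0.565, v̄ = (0.61+0.57)/2 = 0.59 → q = 0.5×0.565×0.59 = 0.1667 m³/s
Q = Σ q = 10.20 m³/s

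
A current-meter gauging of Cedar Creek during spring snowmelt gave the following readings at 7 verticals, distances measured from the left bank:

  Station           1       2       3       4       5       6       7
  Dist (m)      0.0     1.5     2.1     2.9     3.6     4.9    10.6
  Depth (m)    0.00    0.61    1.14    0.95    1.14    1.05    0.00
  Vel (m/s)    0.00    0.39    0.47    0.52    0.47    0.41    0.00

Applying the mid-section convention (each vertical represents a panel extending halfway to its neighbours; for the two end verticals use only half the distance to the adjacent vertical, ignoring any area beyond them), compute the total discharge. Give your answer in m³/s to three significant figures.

3.04 m³/s

w_2 = (2.1 − 0.0)/2 = 1.05 m; q_2 = 0.39 × 0.61 × 1.05 = 0.2498 m³/s
w_3 = (2.9 − 1.5)/2 = 0.7 m; q_3 = 0.47 × 1.14 × 0.7 = 0.3751 m³/s
w_4 = (3.6 − 2.1)/2 = 0.75 m; q_4 = 0.52 × 0.95 × 0.75 = 0.3705 m³/s
w_5 = (4.9 − 2.9)/2 = 1 m; q_5 = 0.47 × 1.14 × 1 = 0.5358 m³/s
w_6 = (10.6 − 3.6)/2 = 3.5 m; q_6 = 0.41 × 1.05 × 3.5 = 1.507 m³/s
Stations 1, 7 contribute zero (depth or velocity is 0).
Q = Σ qᵢ = 3.038 m³/s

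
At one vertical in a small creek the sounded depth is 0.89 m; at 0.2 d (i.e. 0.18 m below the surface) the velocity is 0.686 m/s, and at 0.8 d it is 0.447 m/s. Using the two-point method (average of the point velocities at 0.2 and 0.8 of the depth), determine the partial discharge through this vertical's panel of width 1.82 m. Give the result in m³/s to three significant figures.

0.918 m³/s

v̄ = (0.686 + 0.447) / 2 = 0.5665 m/s
q = v̄ × d × w = 0.5665 × 0.89 × 1.82 = 0.9176 m³/s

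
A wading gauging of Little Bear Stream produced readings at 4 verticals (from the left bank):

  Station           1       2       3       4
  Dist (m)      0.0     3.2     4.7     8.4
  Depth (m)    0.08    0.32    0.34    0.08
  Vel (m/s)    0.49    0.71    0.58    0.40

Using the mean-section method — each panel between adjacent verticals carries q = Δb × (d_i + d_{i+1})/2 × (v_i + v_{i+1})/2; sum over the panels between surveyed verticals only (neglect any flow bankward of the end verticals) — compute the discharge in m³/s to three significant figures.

Panel 1-2: Δb = 3.2 m, d̄ = (0.08+0.32)/2 = 0.2, v̄ = (0.49+0.71)/2 = 0.6 → q = 3.2×0.2×0.6 = 0.3840 m³/s
Panel 2-3: Δb = 1.5 m, d̄ = (0.32+0.34)/2 = 0.33, v̄ = (0.71+0.58)/2 = 0.645 → q = 1.5×0.33×0.645 = 0.3193 m³/s
Panel 3-4: Δb = 3.7 m, d̄ = (0.34+0.08)/2 = 0.21, v̄ = (0.58+0.40)/2 = 0.49 → q = 3.7×0.21×0.49 = 0.3807 m³/s
Q = Σ q = 1.084 m³/s

1.08 m³/s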